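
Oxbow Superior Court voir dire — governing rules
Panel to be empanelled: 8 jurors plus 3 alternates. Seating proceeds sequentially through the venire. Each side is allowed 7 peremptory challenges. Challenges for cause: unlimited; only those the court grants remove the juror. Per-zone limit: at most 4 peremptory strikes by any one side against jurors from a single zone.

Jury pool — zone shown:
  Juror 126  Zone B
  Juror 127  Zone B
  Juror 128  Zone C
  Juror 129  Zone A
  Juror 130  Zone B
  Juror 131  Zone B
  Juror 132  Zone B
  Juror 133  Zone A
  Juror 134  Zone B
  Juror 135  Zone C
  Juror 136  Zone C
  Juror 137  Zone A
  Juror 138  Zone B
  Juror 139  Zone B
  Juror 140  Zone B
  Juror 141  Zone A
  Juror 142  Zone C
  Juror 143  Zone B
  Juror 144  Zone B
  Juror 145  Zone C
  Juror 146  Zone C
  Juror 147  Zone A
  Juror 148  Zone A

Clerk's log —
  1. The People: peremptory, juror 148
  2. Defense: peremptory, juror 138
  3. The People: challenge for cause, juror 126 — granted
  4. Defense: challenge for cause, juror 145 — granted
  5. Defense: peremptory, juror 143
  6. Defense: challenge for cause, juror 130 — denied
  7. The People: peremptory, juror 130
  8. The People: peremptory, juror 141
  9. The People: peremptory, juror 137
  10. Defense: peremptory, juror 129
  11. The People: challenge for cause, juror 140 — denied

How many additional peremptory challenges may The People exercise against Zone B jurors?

3

The People peremptories so far: #148, #130, #141, #137 — 4 of 7 used, 3 left overall.
Against Zone B: #130 — 1 used; per-zone cap 4 leaves 3.
Binding limit: min(3, 3) = 3.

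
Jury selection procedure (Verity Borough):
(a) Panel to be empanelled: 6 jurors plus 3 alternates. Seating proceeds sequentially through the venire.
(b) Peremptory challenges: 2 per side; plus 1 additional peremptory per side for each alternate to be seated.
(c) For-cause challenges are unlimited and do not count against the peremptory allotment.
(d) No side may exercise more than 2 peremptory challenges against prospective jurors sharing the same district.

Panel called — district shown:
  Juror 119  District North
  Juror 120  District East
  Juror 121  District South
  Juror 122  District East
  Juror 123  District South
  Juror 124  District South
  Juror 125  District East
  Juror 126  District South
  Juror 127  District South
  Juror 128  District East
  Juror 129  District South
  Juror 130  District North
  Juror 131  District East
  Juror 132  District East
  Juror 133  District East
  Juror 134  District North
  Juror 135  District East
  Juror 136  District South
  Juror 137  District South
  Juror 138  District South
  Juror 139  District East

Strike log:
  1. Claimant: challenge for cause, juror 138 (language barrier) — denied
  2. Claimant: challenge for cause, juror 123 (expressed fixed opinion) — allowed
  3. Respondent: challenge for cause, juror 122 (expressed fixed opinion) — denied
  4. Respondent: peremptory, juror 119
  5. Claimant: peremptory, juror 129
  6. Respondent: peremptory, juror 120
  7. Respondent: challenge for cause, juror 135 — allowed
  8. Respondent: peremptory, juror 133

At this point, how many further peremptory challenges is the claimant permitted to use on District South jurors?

1

Claimant peremptories so far: #129 — 1 of 5 used, 4 left overall.
Against District South: #129 — 1 used; per-district cap 2 leaves 1.
Binding limit: min(4, 1) = 1.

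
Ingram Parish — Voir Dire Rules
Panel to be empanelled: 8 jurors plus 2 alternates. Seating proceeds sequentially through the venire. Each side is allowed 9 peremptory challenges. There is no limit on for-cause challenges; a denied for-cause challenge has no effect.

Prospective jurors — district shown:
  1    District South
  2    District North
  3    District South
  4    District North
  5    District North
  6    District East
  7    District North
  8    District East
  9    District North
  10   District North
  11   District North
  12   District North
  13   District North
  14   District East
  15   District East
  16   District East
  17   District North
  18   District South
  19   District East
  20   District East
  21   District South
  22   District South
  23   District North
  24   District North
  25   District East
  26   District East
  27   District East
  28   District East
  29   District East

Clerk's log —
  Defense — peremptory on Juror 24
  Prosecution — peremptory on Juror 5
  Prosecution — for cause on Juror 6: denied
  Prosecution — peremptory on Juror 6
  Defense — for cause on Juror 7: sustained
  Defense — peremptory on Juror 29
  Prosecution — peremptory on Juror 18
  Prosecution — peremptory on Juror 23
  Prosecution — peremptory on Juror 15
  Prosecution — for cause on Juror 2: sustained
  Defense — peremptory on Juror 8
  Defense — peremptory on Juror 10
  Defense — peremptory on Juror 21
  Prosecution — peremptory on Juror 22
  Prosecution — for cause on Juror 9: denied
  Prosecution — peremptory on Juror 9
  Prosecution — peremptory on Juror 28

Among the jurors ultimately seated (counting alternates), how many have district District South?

Removed: #2, #5, #6, #7, #8, #9, #10, #15, #18, #21, #22, #23, #24, #28, #29.
Seated (10 incl. alternates): #1, #3, #4, #11, #12, #13, #14, #16, #17, #19.
Of those, in District South: #1, #3 → 2.

2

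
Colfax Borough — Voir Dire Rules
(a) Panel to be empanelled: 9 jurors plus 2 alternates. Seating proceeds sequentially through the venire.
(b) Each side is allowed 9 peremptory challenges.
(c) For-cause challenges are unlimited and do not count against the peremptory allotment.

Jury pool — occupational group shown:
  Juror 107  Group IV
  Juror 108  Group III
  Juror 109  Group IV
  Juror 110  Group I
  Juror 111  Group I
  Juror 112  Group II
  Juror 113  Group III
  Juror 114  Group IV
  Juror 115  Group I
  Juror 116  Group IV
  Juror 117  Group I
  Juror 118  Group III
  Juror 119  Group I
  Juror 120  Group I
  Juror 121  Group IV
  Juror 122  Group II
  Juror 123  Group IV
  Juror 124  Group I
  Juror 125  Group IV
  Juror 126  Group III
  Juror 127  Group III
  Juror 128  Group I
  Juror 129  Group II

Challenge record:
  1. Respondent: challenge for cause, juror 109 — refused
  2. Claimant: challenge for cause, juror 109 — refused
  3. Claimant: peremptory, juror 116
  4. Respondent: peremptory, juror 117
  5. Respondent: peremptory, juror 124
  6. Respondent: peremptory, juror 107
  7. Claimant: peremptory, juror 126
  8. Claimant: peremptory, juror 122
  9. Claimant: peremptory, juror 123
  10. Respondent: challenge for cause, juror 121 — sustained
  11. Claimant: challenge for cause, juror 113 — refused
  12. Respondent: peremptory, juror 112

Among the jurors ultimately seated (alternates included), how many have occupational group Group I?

Removed: #107, #112, #116, #117, #121, #122, #123, #124, #126.
Seated (11 incl. alternates): #108, #109, #110, #111, #113, #114, #115, #118, #119, #120, #125.
Of those, in Group I: #110, #111, #115, #119, #120 → 5.

5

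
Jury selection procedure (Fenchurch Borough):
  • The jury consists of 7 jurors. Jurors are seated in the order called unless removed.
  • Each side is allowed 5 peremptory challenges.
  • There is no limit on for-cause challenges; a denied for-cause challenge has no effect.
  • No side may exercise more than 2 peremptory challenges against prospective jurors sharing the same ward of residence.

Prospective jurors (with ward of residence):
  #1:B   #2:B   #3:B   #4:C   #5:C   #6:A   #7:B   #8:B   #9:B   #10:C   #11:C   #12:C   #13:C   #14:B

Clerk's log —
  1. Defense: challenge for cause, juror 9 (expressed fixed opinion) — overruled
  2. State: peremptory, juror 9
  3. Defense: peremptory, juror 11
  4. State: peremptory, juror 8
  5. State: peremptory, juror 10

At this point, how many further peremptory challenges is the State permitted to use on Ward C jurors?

State peremptories so far: #9, #8, #10 — 3 of 5 used, 2 left overall.
Against Ward C: #10 — 1 used; per-ward cap 2 leaves 1.
Binding limit: min(2, 1) = 1.

1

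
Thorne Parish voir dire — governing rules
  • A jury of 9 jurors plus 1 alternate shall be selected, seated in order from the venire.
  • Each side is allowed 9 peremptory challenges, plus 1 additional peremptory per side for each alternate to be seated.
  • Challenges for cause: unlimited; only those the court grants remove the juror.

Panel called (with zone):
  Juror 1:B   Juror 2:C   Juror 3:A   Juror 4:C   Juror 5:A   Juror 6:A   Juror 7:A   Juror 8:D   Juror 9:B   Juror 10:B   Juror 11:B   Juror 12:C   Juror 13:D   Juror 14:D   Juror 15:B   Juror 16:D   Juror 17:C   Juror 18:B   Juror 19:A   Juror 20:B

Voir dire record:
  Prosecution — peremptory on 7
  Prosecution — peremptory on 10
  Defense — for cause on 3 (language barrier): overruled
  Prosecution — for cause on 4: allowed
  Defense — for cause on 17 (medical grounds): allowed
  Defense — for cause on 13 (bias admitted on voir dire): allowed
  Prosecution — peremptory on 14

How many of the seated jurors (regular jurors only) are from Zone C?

2

Removed: #4, #7, #10, #13, #14, #17.
Seated jurors 1–9: #1, #2, #3, #5, #6, #8, #9, #11, #12 (alternates #15 not counted).
Of those, in Zone C: #2, #12 → 2.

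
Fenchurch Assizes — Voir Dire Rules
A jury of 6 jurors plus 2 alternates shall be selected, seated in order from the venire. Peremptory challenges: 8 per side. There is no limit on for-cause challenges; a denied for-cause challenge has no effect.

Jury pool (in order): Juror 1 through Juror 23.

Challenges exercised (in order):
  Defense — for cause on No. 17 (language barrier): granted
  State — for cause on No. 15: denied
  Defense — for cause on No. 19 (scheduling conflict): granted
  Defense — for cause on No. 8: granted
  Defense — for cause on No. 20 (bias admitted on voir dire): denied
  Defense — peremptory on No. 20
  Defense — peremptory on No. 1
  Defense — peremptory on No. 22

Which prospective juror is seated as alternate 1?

9

Removed: #1, #8, #17, #19, #20, #22. (#15 stays — for-cause denied.)
Seating in order: seats 1–6 → #2, #3, #4, #5, #6, #7; alternates → #9, #10.
So alternate 1 is #9.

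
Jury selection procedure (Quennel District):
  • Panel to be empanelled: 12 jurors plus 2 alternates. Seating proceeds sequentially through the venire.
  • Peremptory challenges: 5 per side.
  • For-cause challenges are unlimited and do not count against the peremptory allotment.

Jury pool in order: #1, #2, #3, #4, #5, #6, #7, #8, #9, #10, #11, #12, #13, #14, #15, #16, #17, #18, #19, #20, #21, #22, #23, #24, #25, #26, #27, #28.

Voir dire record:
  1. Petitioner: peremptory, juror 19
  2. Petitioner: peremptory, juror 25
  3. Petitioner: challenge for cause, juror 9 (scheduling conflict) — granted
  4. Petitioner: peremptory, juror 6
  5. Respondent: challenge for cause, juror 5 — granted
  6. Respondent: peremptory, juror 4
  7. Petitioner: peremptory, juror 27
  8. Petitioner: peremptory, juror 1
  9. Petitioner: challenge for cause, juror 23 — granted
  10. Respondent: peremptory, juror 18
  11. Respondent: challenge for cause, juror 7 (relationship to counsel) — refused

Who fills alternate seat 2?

21

Removed: #1, #4, #5, #6, #9, #18, #19, #23, #25, #27. (#7 stays — for-cause denied.)
Seating in order: seats 1–12 → #2, #3, #7, #8, #10, #11, #12, #13, #14, #15, #16, #17; alternates → #20, #21.
So alternate 2 is #21.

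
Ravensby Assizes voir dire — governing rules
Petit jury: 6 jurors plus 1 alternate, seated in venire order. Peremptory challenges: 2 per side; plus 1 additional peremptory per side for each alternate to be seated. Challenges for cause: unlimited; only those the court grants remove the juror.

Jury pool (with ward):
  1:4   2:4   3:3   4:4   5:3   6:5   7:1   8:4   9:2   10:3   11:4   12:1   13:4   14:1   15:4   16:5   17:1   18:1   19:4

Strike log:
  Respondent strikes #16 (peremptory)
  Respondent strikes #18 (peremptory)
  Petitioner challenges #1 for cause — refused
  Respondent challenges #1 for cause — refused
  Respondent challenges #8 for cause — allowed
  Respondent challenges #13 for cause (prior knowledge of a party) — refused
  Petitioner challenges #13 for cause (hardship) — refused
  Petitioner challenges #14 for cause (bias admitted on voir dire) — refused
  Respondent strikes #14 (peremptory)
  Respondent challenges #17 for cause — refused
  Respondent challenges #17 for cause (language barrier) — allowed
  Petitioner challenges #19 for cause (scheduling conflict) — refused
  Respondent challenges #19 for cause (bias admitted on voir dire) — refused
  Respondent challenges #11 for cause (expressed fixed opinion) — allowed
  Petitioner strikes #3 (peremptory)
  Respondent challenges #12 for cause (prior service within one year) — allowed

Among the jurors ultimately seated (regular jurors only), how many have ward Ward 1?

Removed: #3, #8, #11, #12, #14, #16, #17, #18.
Seated jurors 1–6: #1, #2, #4, #5, #6, #7 (alternates #9 not counted).
Of those, in Ward 1: #7 → 1.

1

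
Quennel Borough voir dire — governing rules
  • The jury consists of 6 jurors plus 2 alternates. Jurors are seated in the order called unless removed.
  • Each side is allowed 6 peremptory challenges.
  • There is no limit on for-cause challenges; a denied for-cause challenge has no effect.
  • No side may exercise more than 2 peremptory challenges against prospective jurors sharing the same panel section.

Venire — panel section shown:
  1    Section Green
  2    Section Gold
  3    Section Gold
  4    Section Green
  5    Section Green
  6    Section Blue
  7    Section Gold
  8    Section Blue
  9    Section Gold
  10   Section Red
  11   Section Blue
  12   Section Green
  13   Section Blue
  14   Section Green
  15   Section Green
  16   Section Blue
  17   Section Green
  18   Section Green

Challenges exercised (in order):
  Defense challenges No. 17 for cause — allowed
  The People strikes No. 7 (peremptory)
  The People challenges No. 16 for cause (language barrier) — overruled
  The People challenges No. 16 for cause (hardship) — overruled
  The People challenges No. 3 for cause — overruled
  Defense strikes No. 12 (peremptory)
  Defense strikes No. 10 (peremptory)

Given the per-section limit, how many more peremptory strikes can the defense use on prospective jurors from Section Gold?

Defense peremptories so far: #12, #10 — 2 of 6 used, 4 left overall.
Against Section Gold: none yet — per-section cap 2 leaves 2.
Binding limit: min(4, 2) = 2.

2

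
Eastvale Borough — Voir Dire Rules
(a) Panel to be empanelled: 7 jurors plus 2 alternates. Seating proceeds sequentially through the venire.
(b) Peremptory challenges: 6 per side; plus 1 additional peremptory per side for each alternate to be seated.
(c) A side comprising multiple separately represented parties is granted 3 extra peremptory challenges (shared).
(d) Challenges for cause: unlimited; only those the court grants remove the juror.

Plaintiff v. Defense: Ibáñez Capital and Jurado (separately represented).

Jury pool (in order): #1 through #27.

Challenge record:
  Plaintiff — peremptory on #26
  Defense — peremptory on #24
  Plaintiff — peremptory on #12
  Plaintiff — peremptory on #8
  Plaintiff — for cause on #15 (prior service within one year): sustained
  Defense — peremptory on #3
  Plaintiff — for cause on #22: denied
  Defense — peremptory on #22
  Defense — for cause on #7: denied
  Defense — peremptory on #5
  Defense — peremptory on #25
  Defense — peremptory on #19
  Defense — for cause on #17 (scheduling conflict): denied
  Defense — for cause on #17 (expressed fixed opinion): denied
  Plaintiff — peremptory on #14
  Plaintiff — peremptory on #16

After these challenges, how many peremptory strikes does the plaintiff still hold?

Plaintiff allotment: 6 base + 1 × 2 alternates = 8.
Plaintiff peremptories used: #26, #12, #8, #14, #16 — 5 (for-cause on #15, #22 don't count).
Remaining: 8 − 5 = 3.

3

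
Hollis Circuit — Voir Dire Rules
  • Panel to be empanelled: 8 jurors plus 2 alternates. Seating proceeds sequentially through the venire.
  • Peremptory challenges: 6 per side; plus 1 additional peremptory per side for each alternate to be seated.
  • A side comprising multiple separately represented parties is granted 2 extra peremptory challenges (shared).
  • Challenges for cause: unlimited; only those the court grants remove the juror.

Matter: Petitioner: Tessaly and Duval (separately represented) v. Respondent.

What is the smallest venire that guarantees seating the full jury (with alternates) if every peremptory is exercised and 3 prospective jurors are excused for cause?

31

Seats to fill: 8 + 2 alternates = 10.
Peremptories — Petitioner: 6 + 1×2 + 2 = 10; Respondent: 6 + 1×2 = 8; total 18.
For-cause removals: 3.
Minimum venire: 10 + 18 + 3 = 31.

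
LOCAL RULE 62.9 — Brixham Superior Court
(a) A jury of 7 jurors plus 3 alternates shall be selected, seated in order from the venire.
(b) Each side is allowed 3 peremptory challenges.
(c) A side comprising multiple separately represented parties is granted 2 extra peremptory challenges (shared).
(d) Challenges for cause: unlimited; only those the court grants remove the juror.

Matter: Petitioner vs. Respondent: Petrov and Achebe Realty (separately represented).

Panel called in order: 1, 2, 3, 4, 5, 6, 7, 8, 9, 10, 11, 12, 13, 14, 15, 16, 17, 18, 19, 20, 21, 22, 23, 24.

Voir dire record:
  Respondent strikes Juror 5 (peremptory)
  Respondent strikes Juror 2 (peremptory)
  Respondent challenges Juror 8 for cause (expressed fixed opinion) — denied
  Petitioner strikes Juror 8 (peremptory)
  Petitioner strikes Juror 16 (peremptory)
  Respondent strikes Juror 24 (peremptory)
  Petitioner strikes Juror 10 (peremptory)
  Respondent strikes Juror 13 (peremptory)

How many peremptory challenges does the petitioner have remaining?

0

Petitioner allotment: 3.
Petitioner peremptories used: #8, #16, #10 — 3.
Remaining: 3 − 3 = 0.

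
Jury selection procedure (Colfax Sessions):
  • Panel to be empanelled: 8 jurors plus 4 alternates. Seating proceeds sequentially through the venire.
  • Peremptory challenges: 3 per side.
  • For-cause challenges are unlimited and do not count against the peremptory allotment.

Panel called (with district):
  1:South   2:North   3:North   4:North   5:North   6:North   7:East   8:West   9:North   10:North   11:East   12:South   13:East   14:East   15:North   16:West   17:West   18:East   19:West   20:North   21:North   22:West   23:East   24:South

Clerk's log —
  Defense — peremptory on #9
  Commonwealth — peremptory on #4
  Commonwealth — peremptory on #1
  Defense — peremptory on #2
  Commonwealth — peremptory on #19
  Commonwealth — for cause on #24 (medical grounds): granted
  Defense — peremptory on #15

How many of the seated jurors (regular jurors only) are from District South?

Removed: #1, #2, #4, #9, #15, #19, #24.
Seated jurors 1–8: #3, #5, #6, #7, #8, #10, #11, #12 (alternates #13, #14, #16, #17 not counted).
Of those, in District South: #12 → 1.

1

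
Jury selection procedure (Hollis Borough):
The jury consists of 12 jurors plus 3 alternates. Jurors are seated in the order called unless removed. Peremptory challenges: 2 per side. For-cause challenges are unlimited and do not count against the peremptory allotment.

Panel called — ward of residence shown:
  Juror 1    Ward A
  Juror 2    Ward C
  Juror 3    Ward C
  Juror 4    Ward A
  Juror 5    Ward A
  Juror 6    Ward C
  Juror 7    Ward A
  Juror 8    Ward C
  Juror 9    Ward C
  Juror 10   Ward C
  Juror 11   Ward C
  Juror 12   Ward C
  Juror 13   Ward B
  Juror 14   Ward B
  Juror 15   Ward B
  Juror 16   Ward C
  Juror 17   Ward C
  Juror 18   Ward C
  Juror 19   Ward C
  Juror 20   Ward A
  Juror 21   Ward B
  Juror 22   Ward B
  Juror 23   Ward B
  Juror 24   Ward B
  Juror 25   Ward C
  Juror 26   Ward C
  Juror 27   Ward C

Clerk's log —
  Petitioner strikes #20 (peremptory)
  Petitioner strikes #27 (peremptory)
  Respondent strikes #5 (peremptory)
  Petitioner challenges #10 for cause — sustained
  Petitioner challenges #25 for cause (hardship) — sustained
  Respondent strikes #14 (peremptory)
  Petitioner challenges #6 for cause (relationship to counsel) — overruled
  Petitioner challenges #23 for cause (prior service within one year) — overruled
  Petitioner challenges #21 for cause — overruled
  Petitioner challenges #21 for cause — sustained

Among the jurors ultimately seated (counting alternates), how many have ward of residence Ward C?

10

Removed: #5, #10, #14, #20, #21, #25, #27.
Seated (15 incl. alternates): #1, #2, #3, #4, #6, #7, #8, #9, #11, #12, #13, #15, #16, #17, #18.
Of those, in Ward C: #2, #3, #6, #8, #9, #11, #12, #16, #17, #18 → 10.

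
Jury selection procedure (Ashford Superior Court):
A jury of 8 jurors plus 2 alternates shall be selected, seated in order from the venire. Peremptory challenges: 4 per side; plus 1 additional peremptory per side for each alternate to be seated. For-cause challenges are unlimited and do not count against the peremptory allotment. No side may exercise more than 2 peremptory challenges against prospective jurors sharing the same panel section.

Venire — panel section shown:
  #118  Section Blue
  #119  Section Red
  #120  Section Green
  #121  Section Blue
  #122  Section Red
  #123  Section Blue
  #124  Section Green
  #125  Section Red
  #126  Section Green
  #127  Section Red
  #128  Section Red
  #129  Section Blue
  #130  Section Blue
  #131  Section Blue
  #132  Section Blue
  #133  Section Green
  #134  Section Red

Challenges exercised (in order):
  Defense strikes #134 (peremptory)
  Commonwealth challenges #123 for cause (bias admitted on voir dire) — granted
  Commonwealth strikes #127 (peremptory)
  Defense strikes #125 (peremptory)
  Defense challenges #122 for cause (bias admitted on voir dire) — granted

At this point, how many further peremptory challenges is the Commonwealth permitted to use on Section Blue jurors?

2

Commonwealth peremptories so far: #127 — 1 of 6 used, 5 left overall.
Against Section Blue: none yet — per-section cap 2 leaves 2.
Binding limit: min(5, 2) = 2.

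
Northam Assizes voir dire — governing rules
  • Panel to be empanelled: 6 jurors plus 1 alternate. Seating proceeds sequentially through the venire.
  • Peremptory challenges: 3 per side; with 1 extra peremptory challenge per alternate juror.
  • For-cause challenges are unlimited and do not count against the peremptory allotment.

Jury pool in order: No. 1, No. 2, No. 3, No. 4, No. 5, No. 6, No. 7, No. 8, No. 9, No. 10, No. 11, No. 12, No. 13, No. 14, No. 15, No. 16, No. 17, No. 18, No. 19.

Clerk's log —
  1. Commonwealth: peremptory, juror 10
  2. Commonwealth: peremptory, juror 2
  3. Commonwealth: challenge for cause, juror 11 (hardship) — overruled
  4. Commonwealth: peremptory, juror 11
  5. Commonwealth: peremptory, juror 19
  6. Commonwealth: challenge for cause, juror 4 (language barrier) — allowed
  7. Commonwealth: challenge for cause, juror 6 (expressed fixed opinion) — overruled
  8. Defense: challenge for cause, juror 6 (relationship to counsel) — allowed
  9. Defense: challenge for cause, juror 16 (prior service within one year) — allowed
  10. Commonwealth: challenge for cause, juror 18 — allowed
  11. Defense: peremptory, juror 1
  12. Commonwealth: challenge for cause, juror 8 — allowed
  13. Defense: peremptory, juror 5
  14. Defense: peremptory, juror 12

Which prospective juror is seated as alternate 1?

Removed: #1, #2, #4, #5, #6, #8, #10, #11, #12, #16, #18, #19.
Seating in order: seats 1–6 → #3, #7, #9, #13, #14, #15; alternates → #17.
So alternate 1 is #17.

17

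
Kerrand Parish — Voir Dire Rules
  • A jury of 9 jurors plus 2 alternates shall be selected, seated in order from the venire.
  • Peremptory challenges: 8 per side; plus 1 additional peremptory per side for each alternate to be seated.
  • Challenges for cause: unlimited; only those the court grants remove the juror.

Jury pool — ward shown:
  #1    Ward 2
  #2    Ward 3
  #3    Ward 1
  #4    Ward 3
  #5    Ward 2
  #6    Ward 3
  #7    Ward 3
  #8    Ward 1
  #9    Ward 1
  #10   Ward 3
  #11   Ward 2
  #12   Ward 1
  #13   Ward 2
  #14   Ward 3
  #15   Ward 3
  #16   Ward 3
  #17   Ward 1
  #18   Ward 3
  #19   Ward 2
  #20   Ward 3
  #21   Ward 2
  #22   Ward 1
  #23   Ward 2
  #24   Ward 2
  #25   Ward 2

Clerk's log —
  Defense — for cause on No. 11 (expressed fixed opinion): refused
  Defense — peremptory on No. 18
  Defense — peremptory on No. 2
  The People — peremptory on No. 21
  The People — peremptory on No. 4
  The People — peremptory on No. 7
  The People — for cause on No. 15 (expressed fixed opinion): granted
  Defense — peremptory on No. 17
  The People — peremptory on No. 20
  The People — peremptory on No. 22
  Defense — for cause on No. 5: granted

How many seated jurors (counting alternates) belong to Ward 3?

4

Removed: #2, #4, #5, #7, #15, #17, #18, #20, #21, #22.
Seated (11 incl. alternates): #1, #3, #6, #8, #9, #10, #11, #12, #13, #14, #16.
Of those, in Ward 3: #6, #10, #14, #16 → 4.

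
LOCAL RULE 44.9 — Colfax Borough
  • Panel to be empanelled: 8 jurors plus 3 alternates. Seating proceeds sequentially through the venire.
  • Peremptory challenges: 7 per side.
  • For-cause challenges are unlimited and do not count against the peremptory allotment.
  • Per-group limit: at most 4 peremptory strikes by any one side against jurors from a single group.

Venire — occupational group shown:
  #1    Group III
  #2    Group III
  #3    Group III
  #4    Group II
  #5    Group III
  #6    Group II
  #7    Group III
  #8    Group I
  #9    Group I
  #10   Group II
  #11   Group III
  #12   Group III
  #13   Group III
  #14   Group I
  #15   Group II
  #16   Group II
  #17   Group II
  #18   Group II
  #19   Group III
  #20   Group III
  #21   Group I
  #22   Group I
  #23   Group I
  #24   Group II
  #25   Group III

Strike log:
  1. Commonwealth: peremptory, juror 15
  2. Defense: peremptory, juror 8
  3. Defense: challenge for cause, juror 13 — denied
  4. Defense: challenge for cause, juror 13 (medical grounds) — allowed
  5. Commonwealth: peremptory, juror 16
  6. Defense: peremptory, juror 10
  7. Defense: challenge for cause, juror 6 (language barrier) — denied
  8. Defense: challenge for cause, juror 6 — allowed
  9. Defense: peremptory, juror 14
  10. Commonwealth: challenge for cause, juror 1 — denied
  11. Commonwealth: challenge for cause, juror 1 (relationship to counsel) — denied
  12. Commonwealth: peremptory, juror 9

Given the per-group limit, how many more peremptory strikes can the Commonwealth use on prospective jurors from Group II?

2

Commonwealth peremptories so far: #15, #16, #9 — 3 of 7 used, 4 left overall.
Against Group II: #15, #16 — 2 used; per-group cap 4 leaves 2.
Binding limit: min(4, 2) = 2.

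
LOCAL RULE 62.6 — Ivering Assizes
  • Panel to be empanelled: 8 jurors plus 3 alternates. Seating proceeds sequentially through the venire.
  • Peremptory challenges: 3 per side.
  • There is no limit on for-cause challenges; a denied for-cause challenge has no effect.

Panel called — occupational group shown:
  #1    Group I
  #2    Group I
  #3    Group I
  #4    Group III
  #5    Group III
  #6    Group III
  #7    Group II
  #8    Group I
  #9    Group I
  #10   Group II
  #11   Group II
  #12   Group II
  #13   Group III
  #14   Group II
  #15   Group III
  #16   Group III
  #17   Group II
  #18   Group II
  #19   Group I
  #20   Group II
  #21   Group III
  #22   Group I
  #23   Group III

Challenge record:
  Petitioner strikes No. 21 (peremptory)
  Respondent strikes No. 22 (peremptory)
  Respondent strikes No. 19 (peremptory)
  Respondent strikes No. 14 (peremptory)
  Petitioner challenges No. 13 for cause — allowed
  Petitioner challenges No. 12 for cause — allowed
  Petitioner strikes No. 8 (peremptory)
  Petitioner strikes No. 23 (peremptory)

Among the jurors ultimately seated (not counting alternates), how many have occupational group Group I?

Removed: #8, #12, #13, #14, #19, #21, #22, #23.
Seated jurors 1–8: #1, #2, #3, #4, #5, #6, #7, #9 (alternates #10, #11, #15 not counted).
Of those, in Group I: #1, #2, #3, #9 → 4.

4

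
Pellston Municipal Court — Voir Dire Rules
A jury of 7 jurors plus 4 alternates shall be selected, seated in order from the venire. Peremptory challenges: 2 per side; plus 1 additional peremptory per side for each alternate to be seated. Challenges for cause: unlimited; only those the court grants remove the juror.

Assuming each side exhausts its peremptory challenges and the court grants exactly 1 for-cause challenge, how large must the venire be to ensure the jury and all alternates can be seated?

24

Seats to fill: 7 + 4 alternates = 11.
Peremptories: 2 + 1×4 = 6 per side × 2 sides = 12.
For-cause removals: 1.
Minimum venire: 11 + 12 + 1 = 24.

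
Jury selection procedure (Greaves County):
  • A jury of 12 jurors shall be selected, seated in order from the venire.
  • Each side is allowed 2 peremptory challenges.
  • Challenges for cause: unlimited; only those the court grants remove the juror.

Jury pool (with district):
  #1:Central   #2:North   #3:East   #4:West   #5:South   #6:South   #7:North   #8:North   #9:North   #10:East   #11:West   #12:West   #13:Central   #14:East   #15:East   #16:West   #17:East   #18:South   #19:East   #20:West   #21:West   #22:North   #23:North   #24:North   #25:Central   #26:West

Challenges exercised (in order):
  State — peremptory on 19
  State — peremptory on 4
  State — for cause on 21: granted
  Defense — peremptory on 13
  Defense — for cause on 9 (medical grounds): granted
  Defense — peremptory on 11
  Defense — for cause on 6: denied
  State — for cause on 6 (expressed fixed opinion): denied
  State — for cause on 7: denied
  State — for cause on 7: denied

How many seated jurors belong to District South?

Removed: #4, #9, #11, #13, #19, #21.
Seated jurors 1–12: #1, #2, #3, #5, #6, #7, #8, #10, #12, #14, #15, #16.
Of those, in District South: #5, #6 → 2.

2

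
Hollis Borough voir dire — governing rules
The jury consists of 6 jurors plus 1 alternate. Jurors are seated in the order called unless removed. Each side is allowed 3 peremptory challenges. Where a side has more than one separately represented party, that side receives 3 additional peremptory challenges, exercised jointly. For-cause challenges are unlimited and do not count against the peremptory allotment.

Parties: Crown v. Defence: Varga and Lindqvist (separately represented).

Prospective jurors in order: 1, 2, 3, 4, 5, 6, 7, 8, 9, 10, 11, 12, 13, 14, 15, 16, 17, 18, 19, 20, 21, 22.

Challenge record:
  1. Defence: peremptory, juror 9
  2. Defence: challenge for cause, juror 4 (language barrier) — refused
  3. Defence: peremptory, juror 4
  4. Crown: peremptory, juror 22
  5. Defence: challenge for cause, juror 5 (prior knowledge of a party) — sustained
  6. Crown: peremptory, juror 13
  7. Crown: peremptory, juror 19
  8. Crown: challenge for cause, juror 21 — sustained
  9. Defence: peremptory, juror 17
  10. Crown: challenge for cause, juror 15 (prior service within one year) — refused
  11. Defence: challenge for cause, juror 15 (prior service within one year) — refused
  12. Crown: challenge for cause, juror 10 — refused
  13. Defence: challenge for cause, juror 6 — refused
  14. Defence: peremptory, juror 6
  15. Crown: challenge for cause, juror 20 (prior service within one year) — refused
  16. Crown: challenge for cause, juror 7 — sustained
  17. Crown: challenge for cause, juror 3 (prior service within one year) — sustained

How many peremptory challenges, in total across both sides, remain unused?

Crown allotment: 3. Defence allotment: 3 base + 3 multi-party = 6.
Crown peremptories used: #22, #13, #19 — 3 (for-cause on #21, #15, #10, #20, #7, #3 don't count).
Defence peremptories used: #9, #4, #17, #6 — 4 (for-cause on #4, #5, #15, #6 don't count).
Remaining: (3 − 3) + (6 − 4) = 2.

2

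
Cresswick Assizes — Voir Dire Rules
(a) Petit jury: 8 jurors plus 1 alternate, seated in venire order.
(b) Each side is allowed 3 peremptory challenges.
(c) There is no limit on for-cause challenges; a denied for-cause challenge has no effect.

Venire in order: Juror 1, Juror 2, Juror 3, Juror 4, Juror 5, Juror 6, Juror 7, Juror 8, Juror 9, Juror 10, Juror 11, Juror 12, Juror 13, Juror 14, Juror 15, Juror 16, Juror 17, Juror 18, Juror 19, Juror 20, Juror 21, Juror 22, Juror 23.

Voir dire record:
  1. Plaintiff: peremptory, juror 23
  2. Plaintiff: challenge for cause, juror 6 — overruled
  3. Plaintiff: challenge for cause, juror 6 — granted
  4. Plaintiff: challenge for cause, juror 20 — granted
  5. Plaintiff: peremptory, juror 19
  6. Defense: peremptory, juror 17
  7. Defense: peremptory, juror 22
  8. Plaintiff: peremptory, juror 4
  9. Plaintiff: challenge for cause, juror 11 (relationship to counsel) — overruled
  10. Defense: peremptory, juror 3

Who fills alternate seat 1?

Removed: #3, #4, #6, #17, #19, #20, #22, #23. (#11 stays — for-cause denied.)
Seating in order: seats 1–8 → #1, #2, #5, #7, #8, #9, #10, #11; alternates → #12.
So alternate 1 is #12.

12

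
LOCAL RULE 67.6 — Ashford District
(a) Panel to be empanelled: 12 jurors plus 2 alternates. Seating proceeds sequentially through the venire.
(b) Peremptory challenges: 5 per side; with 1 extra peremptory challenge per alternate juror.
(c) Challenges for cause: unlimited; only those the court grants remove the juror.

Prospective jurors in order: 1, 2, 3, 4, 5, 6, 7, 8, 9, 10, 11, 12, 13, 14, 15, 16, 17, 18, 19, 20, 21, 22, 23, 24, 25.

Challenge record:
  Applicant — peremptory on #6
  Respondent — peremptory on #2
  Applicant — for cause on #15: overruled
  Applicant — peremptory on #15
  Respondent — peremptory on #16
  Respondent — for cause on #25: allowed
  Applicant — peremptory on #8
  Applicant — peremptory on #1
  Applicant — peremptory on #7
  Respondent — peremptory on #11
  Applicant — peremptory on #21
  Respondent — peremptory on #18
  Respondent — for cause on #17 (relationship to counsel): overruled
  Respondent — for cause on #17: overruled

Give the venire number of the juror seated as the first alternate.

23

Removed: #1, #2, #6, #7, #8, #11, #15, #16, #18, #21, #25. (#17 stays — for-cause denied.)
Seating in order: seats 1–12 → #3, #4, #5, #9, #10, #12, #13, #14, #17, #19, #20, #22; alternates → #23, #24.
So alternate 1 is #23.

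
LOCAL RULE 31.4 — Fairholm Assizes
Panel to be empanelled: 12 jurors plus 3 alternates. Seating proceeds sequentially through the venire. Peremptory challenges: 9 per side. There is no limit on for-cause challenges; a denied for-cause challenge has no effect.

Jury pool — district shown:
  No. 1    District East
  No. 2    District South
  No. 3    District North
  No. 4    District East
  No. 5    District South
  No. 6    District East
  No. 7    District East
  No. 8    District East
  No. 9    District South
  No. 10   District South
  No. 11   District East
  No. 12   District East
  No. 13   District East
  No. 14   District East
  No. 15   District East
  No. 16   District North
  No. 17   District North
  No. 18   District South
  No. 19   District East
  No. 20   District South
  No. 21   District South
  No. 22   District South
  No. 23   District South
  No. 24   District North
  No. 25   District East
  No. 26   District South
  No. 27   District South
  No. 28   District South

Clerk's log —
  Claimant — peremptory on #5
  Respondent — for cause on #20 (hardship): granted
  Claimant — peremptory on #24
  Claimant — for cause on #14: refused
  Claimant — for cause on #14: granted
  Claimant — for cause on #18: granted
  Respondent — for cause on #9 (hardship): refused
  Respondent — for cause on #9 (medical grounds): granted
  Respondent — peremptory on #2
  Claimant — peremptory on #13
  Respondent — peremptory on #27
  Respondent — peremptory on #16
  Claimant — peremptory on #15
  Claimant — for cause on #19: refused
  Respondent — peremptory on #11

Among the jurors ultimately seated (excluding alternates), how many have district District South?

Removed: #2, #5, #9, #11, #13, #14, #15, #16, #18, #20, #24, #27.
Seated jurors 1–12: #1, #3, #4, #6, #7, #8, #10, #12, #17, #19, #21, #22 (alternates #23, #25, #26 not counted).
Of those, in District South: #10, #21, #22 → 3.

3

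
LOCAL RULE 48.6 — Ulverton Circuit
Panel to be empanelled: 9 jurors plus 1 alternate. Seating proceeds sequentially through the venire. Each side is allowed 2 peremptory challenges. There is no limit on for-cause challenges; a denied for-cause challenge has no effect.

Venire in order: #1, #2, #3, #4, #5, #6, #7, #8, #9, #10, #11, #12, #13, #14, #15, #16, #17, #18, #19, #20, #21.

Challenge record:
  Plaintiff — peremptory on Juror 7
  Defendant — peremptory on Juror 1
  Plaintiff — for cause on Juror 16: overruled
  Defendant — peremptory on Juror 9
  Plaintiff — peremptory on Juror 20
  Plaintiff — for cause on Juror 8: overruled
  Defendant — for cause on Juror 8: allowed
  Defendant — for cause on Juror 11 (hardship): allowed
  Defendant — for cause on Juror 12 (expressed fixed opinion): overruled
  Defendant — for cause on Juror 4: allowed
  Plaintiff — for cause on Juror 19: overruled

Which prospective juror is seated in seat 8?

Removed: #1, #4, #7, #8, #9, #11, #20. (#12, #16, #19 stay — for-cause denied.)
Seating in order: seats 1–9 → #2, #3, #5, #6, #10, #12, #13, #14, #15; alternates → #16.
So seat 8 is #14.

14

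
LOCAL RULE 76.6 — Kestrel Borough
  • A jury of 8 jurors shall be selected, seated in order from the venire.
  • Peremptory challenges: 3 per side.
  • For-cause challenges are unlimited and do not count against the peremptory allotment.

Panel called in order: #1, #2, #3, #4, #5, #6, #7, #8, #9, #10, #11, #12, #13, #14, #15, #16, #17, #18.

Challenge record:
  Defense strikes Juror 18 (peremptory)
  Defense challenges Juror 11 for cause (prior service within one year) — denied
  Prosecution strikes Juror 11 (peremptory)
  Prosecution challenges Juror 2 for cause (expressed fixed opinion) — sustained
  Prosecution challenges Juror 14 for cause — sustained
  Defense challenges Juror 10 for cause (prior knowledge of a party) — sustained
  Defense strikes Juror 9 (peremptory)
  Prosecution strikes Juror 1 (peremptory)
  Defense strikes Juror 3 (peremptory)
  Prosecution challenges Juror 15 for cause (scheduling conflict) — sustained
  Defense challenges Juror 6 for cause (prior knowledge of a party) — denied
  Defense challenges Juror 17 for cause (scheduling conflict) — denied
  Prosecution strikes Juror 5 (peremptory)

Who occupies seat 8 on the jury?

Removed: #1, #2, #3, #5, #9, #10, #11, #14, #15, #18. (#6, #17 stay — for-cause denied.)
Seating in order: seats 1–8 → #4, #6, #7, #8, #12, #13, #16, #17.
So seat 8 is #17.

17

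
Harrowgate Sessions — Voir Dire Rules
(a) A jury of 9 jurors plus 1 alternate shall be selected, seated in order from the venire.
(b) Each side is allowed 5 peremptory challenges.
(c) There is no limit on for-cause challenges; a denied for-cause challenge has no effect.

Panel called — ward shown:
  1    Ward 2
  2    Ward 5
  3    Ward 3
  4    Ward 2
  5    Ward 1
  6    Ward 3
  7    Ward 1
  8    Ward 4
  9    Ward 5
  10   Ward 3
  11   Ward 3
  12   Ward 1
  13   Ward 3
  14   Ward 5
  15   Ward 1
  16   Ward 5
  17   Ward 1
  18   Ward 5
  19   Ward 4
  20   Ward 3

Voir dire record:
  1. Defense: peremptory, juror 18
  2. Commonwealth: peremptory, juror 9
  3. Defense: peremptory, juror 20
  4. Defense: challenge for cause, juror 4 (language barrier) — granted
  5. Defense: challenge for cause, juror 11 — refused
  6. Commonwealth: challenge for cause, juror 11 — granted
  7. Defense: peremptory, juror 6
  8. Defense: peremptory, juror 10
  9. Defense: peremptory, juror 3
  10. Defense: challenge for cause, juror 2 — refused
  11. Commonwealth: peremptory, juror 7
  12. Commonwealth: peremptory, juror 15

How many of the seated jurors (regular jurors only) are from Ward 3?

1

Removed: #3, #4, #6, #7, #9, #10, #11, #15, #18, #20.
Seated jurors 1–9: #1, #2, #5, #8, #12, #13, #14, #16, #17 (alternates #19 not counted).
Of those, in Ward 3: #13 → 1.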